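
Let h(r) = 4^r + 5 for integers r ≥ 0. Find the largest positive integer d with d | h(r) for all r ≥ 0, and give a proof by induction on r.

d = 3

Computing the first values: h(0) = 6 and h(1) = 9; gcd(6, 9) = 3, so d ≤ 3.
We prove 3 | 4^r + 5 for all r ≥ 0 by induction on r.
For the base case r = 0: h(0) = 6 = 3·(2), so 3 | h(0).
Inductive step: assume the claim holds for r = j, i.e. 3 | h(j). Then
h(j+1) = 4^(j+1) + 5 = 4·(4^j + 5) - 15 = 4·h(j) - 15. The first term is divisible by 3 by the inductive hypothesis, and -15 is divisible by 3. Hence 3 | h(j+1).
This completes the induction.
Therefore the largest such d is 3.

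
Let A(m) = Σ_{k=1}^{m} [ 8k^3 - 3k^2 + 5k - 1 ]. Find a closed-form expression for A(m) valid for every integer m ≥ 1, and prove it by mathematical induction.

We claim A(m) = m(2m + 1)(m^2 + m + 1) for all m ≥ 1.
Base case (m = 1): A(1) = 9, and the closed form gives 9. They agree.
Inductive step: suppose the statement holds for some k ≥ 1, so A(k) = k(2k^3 + 3k^2 + 3k + 1).
Then A(k+1) = A(k) + (8k^3 + 21k^2 + 23k + 9) = (k(2k^3 + 3k^2 + 3k + 1)) + (8k^3 + 21k^2 + 23k + 9).
Simplifying, A(k+1) = (k + 1)(2k + 3)(k^2 + 3k + 3) = (k+1)(2(k+1) + 1)((k+1)^2 + (k+1) + 1),
which is the closed form with m = k+1.
This completes the induction.

A(m) = m(2m + 1)(m^2 + m + 1)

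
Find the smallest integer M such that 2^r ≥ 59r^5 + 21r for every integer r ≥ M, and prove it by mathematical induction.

At r = 30: 1073741824 < 1433700630, so the inequality fails and M ≥ 31. We prove 2^r ≥ 59r^5 + 21r for all r ≥ 31.
Base step (r = 31): 2^r = 2147483648 and 59r^5 + 21r = 1689120560, so 2147483648 ≥ 1689120560.
Inductive step: suppose the statement holds for some k ≥ 31, so 2^k ≥ 59k^5 + 21k.
Then 2^(k + 1) = 2·(2^k) ≥ 2·(59k^5 + 21k).
Also, for k ≥ 31 we have 2·(59k^5 + 21k) ≥ 59(k+1)^5 + 21(k+1), since 2·(59k^5 + 21k) − (59(k+1)^5 + 21(k+1)) = 59k^5 - 295k^4 - 590k^3 - 590k^2 - 274k - 80, which is nonnegative for all k ≥ 31.
Combining, 2^(k + 1) ≥ 59(k+1)^5 + 21(k+1).
Hence, by induction on r, the claim holds for every r ≥ 31.
Hence the smallest such M is 31.

M = 31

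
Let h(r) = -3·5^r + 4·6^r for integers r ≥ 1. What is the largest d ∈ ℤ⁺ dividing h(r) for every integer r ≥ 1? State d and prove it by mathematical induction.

d = 3

Computing the first values: h(1) = 9 and h(2) = 69; gcd(9, 69) = 3, so d ≤ 3.
We prove 3 | -3·5^r + 4·6^r for all r ≥ 1 by induction on r.
Base case (r = 1): h(1) = 9 = 3·(3), so 3 | h(1).
Suppose the result is true for r = j, i.e. 3 | h(j). Then
h(j+1) − 6·h(j) = (-3·5^(j+1) + 4·6^(j+1)) − 6·(-3·5^j + 4·6^j) = (-3)·5^j·(5 − 6) = (3)·5^j. Since 3 | h(j) by the inductive hypothesis, 3 | 6·h(j); and 3 | 3 since 3 = 3·1. Therefore 3 | h(j+1).
By the principle of mathematical induction, the result holds for all r ≥ 1.
Therefore the largest such d is 3.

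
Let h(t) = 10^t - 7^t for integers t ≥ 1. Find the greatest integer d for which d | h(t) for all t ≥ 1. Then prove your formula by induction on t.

d = 3

Computing the first values: h(1) = 3 and h(2) = 51; gcd(3, 51) = 3, so d ≤ 3.
We prove 3 | 10^t - 7^t for all t ≥ 1 by induction on t.
For the base case t = 1: h(1) = 3 = 3·(1), so 3 | h(1).
Inductive step: suppose the statement holds for some k ≥ 1, i.e. 3 | h(k). Then
10^{k+1} − 7^{k+1} = 10·10^k − 7·7^k = 10·(10^k − 7^k) + (3)·7^k. The first term is divisible by 3 by the inductive hypothesis, and the second term (3)·7^k is divisible by 3 since 3 | 3. Hence 3 | h(k+1).
By induction, the statement is established for all t ≥ 1.
Therefore the largest such d is 3.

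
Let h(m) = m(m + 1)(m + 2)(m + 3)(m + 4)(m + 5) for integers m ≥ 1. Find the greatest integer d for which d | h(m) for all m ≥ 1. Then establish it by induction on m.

Computing the first values: h(1) = 720 and h(2) = 5040; gcd(720, 5040) = 720, so d ≤ 720.
We prove 720 | m(m + 1)(m + 2)(m + 3)(m + 4)(m + 5) for all m ≥ 1 by induction on m.
Base step (m = 1): h(1) = 720 = 720·(1), so 720 | h(1).
Suppose the result is true for m = i, i.e. 720 | h(i). Then
h(i+1) − h(i) = (i+1)·(i+2)·(i+3)·(i+4)·(i+5)·(i+6) − i·(i+1)·(i+2)·(i+3)·(i+4)·(i+5) = (i+1)·(i+2)·(i+3)·(i+4)·(i+5)·[(i+6) − i] = 6·(i+1)·(i+2)·(i+3)·(i+4)·(i+5). The product of 5 consecutive integers is divisible by (5)! = 120, so h(i+1) − h(i) is divisible by 6·120 = 720. By the inductive hypothesis 720 | h(i), hence 720 | h(i+1).
By induction, the statement is established for all m ≥ 1.
Therefore the largest such d is 720.

d = 720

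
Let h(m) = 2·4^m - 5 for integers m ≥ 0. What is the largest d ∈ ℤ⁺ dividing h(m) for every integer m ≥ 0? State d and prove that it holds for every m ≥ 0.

d = 3

Computing the first values: h(0) = -3 and h(1) = 3; gcd(-3, 3) = 3, so d ≤ 3.
We prove 3 | 2·4^m - 5 for all m ≥ 0 by induction on m.
Base step (m = 0): h(0) = -3 = 3·(-1), so 3 | h(0).
For the inductive step, assume it holds for an arbitrary p ≥ 0, i.e. 3 | h(p). Then
h(p+1) = 2·4^(p+1) - 5 = 4·(2·4^p - 5) + 15 = 4·h(p) + 15. The first term is divisible by 3 by the inductive hypothesis, and 15 is divisible by 3. Hence 3 | h(p+1).
By induction, the statement is established for all m ≥ 0.
Therefore the largest such d is 3.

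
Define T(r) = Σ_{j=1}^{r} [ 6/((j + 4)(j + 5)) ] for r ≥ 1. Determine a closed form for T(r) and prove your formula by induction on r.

T(r) = 6r/(5(r + 5))

We claim T(r) = 6r/(5(r + 5)) for all r ≥ 1.
Base case (r = 1): T(1) = 1/5, and the closed form gives 1/5. They agree.
Inductive step: suppose the statement holds for some j ≥ 1, so T(j) = 6j/(5(j + 5)).
Then T(j+1) = T(j) + (6/((j + 5)(j + 6))) = (6j/(5(j + 5))) + (6/((j + 5)(j + 6))).
Simplifying, T(j+1) = 6(j + 1)/(5(j + 6)) = 6(j+1)/(5((j+1) + 5)),
which is the closed form with r = j+1.
By induction, the statement is established for all r ≥ 1.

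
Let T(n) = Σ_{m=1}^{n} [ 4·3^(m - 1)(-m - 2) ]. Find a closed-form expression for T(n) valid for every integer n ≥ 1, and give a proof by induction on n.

We claim T(n) = -3^n(2n + 3) + 3 for all n ≥ 1.
For the base case n = 1: T(1) = -12, and the closed form gives -12. They agree.
Inductive step: suppose the statement holds for some m ≥ 1, so T(m) = -3^m(2m + 3) + 3.
Then T(m+1) = T(m) + (4·3^m(-m - 3)) = (-3^m(2m + 3) + 3) + (4·3^m(-m - 3)).
Simplifying, T(m+1) = -6·3^m·m - 15·3^m + 3 = -3^(m+1)(2(m+1) + 3) + 3,
which is the closed form with n = m+1.
This completes the induction.

T(n) = -3^n(2n + 3) + 3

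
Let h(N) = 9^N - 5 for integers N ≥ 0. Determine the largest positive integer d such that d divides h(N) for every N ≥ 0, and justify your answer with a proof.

Computing the first values: h(0) = -4 and h(1) = 4; gcd(-4, 4) = 4, so d ≤ 4.
We prove 4 | 9^N - 5 for all N ≥ 0 by induction on N.
Base step (N = 0): h(0) = -4 = 4·(-1), so 4 | h(0).
Inductive step: suppose the statement holds for some k ≥ 0, i.e. 4 | h(k). Then
h(k+1) = 9^(k+1) - 5 = 9·(9^k - 5) + 40 = 9·h(k) + 40. The first term is divisible by 4 by the inductive hypothesis, and 40 is divisible by 4. Hence 4 | h(k+1).
This completes the induction.
Therefore the largest such d is 4.

d = 4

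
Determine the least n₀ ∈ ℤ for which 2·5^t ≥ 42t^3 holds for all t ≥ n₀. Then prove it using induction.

n₀ = 5

At t = 4: 1250 < 2688, so the inequality fails and n₀ ≥ 5. We prove 2·5^t ≥ 42t^3 for all t ≥ 5.
For the base case t = 5: 2·5^t = 6250 and 42t^3 = 5250, so 6250 ≥ 5250.
Suppose the result is true for t = r, so 2·5^r ≥ 42r^3.
Then 2·5^(r + 1) = 5·(2·5^r) ≥ 5·(42r^3).
Also, for r ≥ 5 we have 5·(42r^3) ≥ 42(r+1)^3, since 5 ≥ (1 + 1/r)^3 for all r ≥ 5.
Combining, 2·5^(r + 1) ≥ 42(r+1)^3.
This completes the induction.
Hence the smallest such n₀ is 5.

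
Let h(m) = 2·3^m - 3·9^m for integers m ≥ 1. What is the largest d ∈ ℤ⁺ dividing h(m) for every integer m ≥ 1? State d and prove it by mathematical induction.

Computing the first values: h(1) = -21 and h(2) = -225; gcd(-21, -225) = 3, so d ≤ 3.
We prove 3 | 2·3^m - 3·9^m for all m ≥ 1 by induction on m.
When m = 1: h(1) = -21 = 3·(-7), so 3 | h(1).
Suppose the result is true for m = k, i.e. 3 | h(k). Then
h(k+1) − 9·h(k) = (2·3^(k+1) - 3·9^(k+1)) − 9·(2·3^k - 3·9^k) = (2)·3^k·(3 − 9) = (-12)·3^k. Since 3 | h(k) by the inductive hypothesis, 3 | 9·h(k); and 3 | -12 since -12 = 3·-4. Therefore 3 | h(k+1).
This completes the induction.
Therefore the largest such d is 3.

d = 3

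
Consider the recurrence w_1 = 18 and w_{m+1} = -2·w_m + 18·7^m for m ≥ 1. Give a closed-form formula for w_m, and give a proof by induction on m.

Computing the first terms: w_1 = 18, w_2 = 90, w_3 = 702. This suggests w_m = (-2)^(m + 1) + 2·7^m.
Base step (m = 1): the formula gives 18 = 18 = w_1.
Inductive step: suppose the statement holds for some k ≥ 1, so w_k = (-2)^(k + 1) + 2·7^k.
Then w_{k+1} = -2·w_k + 18·7^k = -2·((-2)^(k + 1) + 2·7^k) + 18·7^k = (-2)^(k + 2) + 2·7^(k + 1) = (-2)^((k+1) + 1) + 2·7^(k+1),
which is the claimed formula at m = k+1.
By induction, the statement is established for all m ≥ 1.

w_m = (-2)^(m + 1) + 2·7^m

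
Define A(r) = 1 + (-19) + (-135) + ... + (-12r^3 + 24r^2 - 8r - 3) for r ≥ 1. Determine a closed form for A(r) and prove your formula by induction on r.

We claim A(r) = -r(3r^3 - 2r^2 - 5r + 3) for all r ≥ 1.
When r = 1: A(1) = 1, and the closed form gives 1. They agree.
For the inductive step, assume it holds for an arbitrary m ≥ 1, so A(m) = m(-3m^3 + 2m^2 + 5m - 3).
Then A(m+1) = A(m) + (-12m^3 - 12m^2 + 4m + 1) = (m(-3m^3 + 2m^2 + 5m - 3)) + (-12m^3 - 12m^2 + 4m + 1).
Simplifying, A(m+1) = -(m + 1)(3m^3 + 7m^2 - 1) = -(m+1)(3(m+1)^3 - 2(m+1)^2 - 5(m+1) + 3),
which is the closed form with r = m+1.
By the principle of mathematical induction, the result holds for all r ≥ 1.

A(r) = -r(3r^3 - 2r^2 - 5r + 3)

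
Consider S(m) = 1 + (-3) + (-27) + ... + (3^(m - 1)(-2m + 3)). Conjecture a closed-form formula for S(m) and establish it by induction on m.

We claim S(m) = 3^m(-m + 2) - 2 for all m ≥ 1.
When m = 1: S(1) = 1, and the closed form gives 1. They agree.
For the inductive step, assume it holds for an arbitrary p ≥ 1, so S(p) = 3^p(-p + 2) - 2.
Then S(p+1) = S(p) + (3^p(-2p + 1)) = (3^p(-p + 2) - 2) + (3^p(-2p + 1)).
Simplifying, S(p+1) = -3^(p + 1)p + 3^(p + 1) - 2 = 3^(p+1)(-(p+1) + 2) - 2,
which is the closed form with m = p+1.
By induction, the statement is established for all m ≥ 1.

S(m) = 3^m(-m + 2) - 2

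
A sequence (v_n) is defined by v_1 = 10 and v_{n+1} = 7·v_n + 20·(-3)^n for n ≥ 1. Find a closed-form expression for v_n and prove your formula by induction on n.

v_n = -2(-3)^n + 4·7^(n - 1)

Computing the first terms: v_1 = 10, v_2 = 10, v_3 = 250. This suggests v_n = -2(-3)^n + 4·7^(n - 1).
When n = 1: the formula gives 10 = 10 = v_1.
Inductive step: assume the claim holds for n = j, so v_j = -2(-3)^j + 4·7^(j - 1).
Then v_{j+1} = 7·v_j + 20·(-3)^j = 7·(-2(-3)^j + 4·7^(j - 1)) + 20·(-3)^j = -2(-3)^(j + 1) + 4·7^j = -2(-3)^(j+1) + 4·7^((j+1) - 1),
which is the claimed formula at n = j+1.
This completes the induction.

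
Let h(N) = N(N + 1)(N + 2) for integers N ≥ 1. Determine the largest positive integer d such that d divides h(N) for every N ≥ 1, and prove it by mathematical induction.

Computing the first values: h(1) = 6 and h(2) = 24; gcd(6, 24) = 6, so d ≤ 6.
We prove 6 | N(N + 1)(N + 2) for all N ≥ 1 by induction on N.
For the base case N = 1: h(1) = 6 = 6·(1), so 6 | h(1).
Inductive step: suppose the statement holds for some k ≥ 1, i.e. 6 | h(k). Then
h(k+1) − h(k) = (k+1)·(k+2)·(k+3) − k·(k+1)·(k+2) = (k+1)·(k+2)·[(k+3) − k] = 3·(k+1)·(k+2). The product of 2 consecutive integers is divisible by (2)! = 2, so h(k+1) − h(k) is divisible by 3·2 = 6. By the inductive hypothesis 6 | h(k), hence 6 | h(k+1).
By induction, the statement is established for all N ≥ 1.
Therefore the largest such d is 6.

d = 6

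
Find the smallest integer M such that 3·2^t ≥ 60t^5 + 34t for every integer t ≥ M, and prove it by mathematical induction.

M = 29

At t = 28: 805306368 < 1032623032, so the inequality fails and M ≥ 29. We prove 3·2^t ≥ 60t^5 + 34t for all t ≥ 29.
Base case (t = 29): 3·2^t = 1610612736 and 60t^5 + 34t = 1230669926, so 1610612736 ≥ 1230669926.
Inductive step: assume the claim holds for t = m, so 3·2^m ≥ 60m^5 + 34m.
Then 3·2^(m + 1) = 2·(3·2^m) ≥ 2·(60m^5 + 34m).
Also, for m ≥ 29 we have 2·(60m^5 + 34m) ≥ 60(m+1)^5 + 34(m+1), since 2·(60m^5 + 34m) − (60(m+1)^5 + 34(m+1)) = 60m^5 - 300m^4 - 600m^3 - 600m^2 - 266m - 94, which is nonnegative for all m ≥ 29.
Combining, 3·2^(m + 1) ≥ 60(m+1)^5 + 34(m+1).
Hence, by induction on t, the claim holds for every t ≥ 29.
Hence the smallest such M is 29.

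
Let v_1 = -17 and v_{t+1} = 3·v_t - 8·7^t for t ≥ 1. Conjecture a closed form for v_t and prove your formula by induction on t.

v_t = -3^t - 2·7^t

Computing the first terms: v_1 = -17, v_2 = -107, v_3 = -713. This suggests v_t = -3^t - 2·7^t.
When t = 1: the formula gives -17 = -17 = v_1.
Inductive step: assume the claim holds for t = m, so v_m = -3^m - 2·7^m.
Then v_{m+1} = 3·v_m - 8·7^m = 3·(-3^m - 2·7^m) - 8·7^m = -3^(m + 1) - 2·7^(m + 1),
which is the claimed formula at t = m+1.
By the principle of mathematical induction, the result holds for all t ≥ 1.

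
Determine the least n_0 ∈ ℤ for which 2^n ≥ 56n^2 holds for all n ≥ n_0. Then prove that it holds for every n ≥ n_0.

n_0 = 14

At n = 13: 8192 < 9464, so the inequality fails and n_0 ≥ 14. We prove 2^n ≥ 56n^2 for all n ≥ 14.
Base case (n = 14): 2^n = 16384 and 56n^2 = 10976, so 16384 ≥ 10976.
For the inductive step, assume it holds for an arbitrary i ≥ 14, so 2^i ≥ 56i^2.
Then 2^(i + 1) = 2·(2^i) ≥ 2·(56i^2).
Also, for i ≥ 14 we have 2·(56i^2) ≥ 56(i+1)^2, since 2 ≥ (1 + 1/i)^2 for all i ≥ 14.
Combining, 2^(i + 1) ≥ 56(i+1)^2.
Hence, by induction on n, the claim holds for every n ≥ 14.
Hence the smallest such n_0 is 14.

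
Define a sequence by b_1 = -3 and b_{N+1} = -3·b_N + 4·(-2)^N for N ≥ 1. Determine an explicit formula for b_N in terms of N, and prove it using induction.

b_N = (-2)^(N + 2) + 5(-3)^(N - 1)

Computing the first terms: b_1 = -3, b_2 = 1, b_3 = 13. This suggests b_N = (-2)^(N + 2) + 5(-3)^(N - 1).
When N = 1: the formula gives -3 = -3 = b_1.
Inductive step: suppose the statement holds for some r ≥ 1, so b_r = (-2)^(r + 2) + 5(-3)^(r - 1).
Then b_{r+1} = -3·b_r + 4·(-2)^r = -3·((-2)^(r + 2) + 5(-3)^(r - 1)) + 4·(-2)^r = (-2)^(r + 3) + 5(-3)^r = (-2)^((r+1) + 2) + 5(-3)^((r+1) - 1),
which is the claimed formula at N = r+1.
By the principle of mathematical induction, the result holds for all N ≥ 1.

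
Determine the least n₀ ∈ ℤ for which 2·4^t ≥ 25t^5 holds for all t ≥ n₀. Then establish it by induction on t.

n₀ = 11

At t = 10: 2097152 < 2500000, so the inequality fails and n₀ ≥ 11. We prove 2·4^t ≥ 25t^5 for all t ≥ 11.
For the base case t = 11: 2·4^t = 8388608 and 25t^5 = 4026275, so 8388608 ≥ 4026275.
Inductive step: suppose the statement holds for some r ≥ 11, so 2·4^r ≥ 25r^5.
Then 2·4^(r + 1) = 4·(2·4^r) ≥ 4·(25r^5).
Also, for r ≥ 11 we have 4·(25r^5) ≥ 25(r+1)^5, since 4 ≥ (1 + 1/r)^5 for all r ≥ 11.
Combining, 2·4^(r + 1) ≥ 25(r+1)^5.
Hence, by induction on t, the claim holds for every t ≥ 11.
Hence the smallest such n₀ is 11.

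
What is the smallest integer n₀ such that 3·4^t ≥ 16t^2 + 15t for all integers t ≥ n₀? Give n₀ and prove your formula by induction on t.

n₀ = 3

At t = 2: 48 < 94, so the inequality fails and n₀ ≥ 3. We prove 3·4^t ≥ 16t^2 + 15t for all t ≥ 3.
Base step (t = 3): 3·4^t = 192 and 16t^2 + 15t = 189, so 192 ≥ 189.
Inductive step: suppose the statement holds for some k ≥ 3, so 3·4^k ≥ 16k^2 + 15k.
Then 3·4^(k + 1) = 4·(3·4^k) ≥ 4·(16k^2 + 15k).
Also, for k ≥ 3 we have 4·(16k^2 + 15k) ≥ 16(k+1)^2 + 15(k+1), since 4·(16k^2 + 15k) − (16(k+1)^2 + 15(k+1)) = 48k^2 + 13k - 31, which is nonnegative for all k ≥ 3.
Combining, 3·4^(k + 1) ≥ 16(k+1)^2 + 15(k+1).
Hence, by induction on t, the claim holds for every t ≥ 3.
Hence the smallest such n₀ is 3.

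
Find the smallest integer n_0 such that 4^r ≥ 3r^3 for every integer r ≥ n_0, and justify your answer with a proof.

n_0 = 4

At r = 3: 64 < 81, so the inequality fails and n_0 ≥ 4. We prove 4^r ≥ 3r^3 for all r ≥ 4.
For the base case r = 4: 4^r = 256 and 3r^3 = 192, so 256 ≥ 192.
Inductive step: assume the claim holds for r = i, so 4^i ≥ 3i^3.
Then 4^(i + 1) = 4·(4^i) ≥ 4·(3i^3).
Also, for i ≥ 4 we have 4·(3i^3) ≥ 3(i+1)^3, since 4 ≥ (1 + 1/i)^3 for all i ≥ 4.
Combining, 4^(i + 1) ≥ 3(i+1)^3.
By induction, the statement is established for all r ≥ 4.
Hence the smallest such n_0 is 4.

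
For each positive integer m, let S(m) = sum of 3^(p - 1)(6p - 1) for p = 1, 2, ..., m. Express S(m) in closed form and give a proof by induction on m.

We claim S(m) = 3^m(3m - 2) + 2 for all m ≥ 1.
Base case (m = 1): S(1) = 5, and the closed form gives 5. They agree.
For the inductive step, assume it holds for an arbitrary p ≥ 1, so S(p) = 3^p(3p - 2) + 2.
Then S(p+1) = S(p) + (3^p(6p + 5)) = (3^p(3p - 2) + 2) + (3^p(6p + 5)).
Simplifying, S(p+1) = 3^(p + 1) + 3^(p + 2)p + 2 = 3^(p+1)(3(p+1) - 2) + 2,
which is the closed form with m = p+1.
By induction, the statement is established for all m ≥ 1.

S(m) = 3^m(3m - 2) + 2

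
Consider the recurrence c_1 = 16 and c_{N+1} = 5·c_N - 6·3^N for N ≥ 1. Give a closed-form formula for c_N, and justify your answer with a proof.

Computing the first terms: c_1 = 16, c_2 = 62, c_3 = 256. This suggests c_N = 3^(N + 1) + 7·5^(N - 1).
Base step (N = 1): the formula gives 16 = 16 = c_1.
For the inductive step, assume it holds for an arbitrary r ≥ 1, so c_r = 3^(r + 1) + 7·5^(r - 1).
Then c_{r+1} = 5·c_r - 6·3^r = 5·(3^(r + 1) + 7·5^(r - 1)) - 6·3^r = 3^(r + 2) + 7·5^r = 3^((r+1) + 1) + 7·5^((r+1) - 1),
which is the claimed formula at N = r+1.
This completes the induction.

c_N = 3^(N + 1) + 7·5^(N - 1)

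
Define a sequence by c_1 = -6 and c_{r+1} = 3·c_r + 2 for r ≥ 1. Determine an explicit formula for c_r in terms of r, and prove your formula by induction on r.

Computing the first terms: c_1 = -6, c_2 = -16, c_3 = -46. This suggests c_r = -5·3^(r - 1) - 1.
For the base case r = 1: the formula gives -6 = -6 = c_1.
Suppose the result is true for r = m, so c_m = -5·3^(m - 1) - 1.
Then c_{m+1} = 3·c_m + 2 = 3·(-5·3^(m - 1) - 1) + 2 = -5·3^m - 1 = -5·3^((m+1) - 1) - 1,
which is the claimed formula at r = m+1.
Hence, by induction on r, the claim holds for every r ≥ 1.

c_r = -5·3^(r - 1) - 1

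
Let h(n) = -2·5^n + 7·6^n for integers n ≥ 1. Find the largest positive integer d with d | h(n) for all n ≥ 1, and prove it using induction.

d = 2

Computing the first values: h(1) = 32 and h(2) = 202; gcd(32, 202) = 2, so d ≤ 2.
We prove 2 | -2·5^n + 7·6^n for all n ≥ 1 by induction on n.
Base case (n = 1): h(1) = 32 = 2·(16), so 2 | h(1).
For the inductive step, assume it holds for an arbitrary r ≥ 1, i.e. 2 | h(r). Then
h(r+1) − 6·h(r) = (-2·5^(r+1) + 7·6^(r+1)) − 6·(-2·5^r + 7·6^r) = (-2)·5^r·(5 − 6) = (2)·5^r. Since 2 | h(r) by the inductive hypothesis, 2 | 6·h(r); and 2 | 2 since 2 = 2·1. Therefore 2 | h(r+1).
Hence, by induction on n, the claim holds for every n ≥ 1.
Therefore the largest such d is 2.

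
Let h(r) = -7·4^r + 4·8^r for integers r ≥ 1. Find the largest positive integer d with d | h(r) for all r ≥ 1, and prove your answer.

d = 4

Computing the first values: h(1) = 4 and h(2) = 144; gcd(4, 144) = 4, so d ≤ 4.
We prove 4 | -7·4^r + 4·8^r for all r ≥ 1 by induction on r.
When r = 1: h(1) = 4 = 4·(1), so 4 | h(1).
Suppose the result is true for r = k, i.e. 4 | h(k). Then
h(k+1) − 8·h(k) = (-7·4^(k+1) + 4·8^(k+1)) − 8·(-7·4^k + 4·8^k) = (-7)·4^k·(4 − 8) = (28)·4^k. Since 4 | h(k) by the inductive hypothesis, 4 | 8·h(k); and 4 | 28 since 28 = 4·7. Therefore 4 | h(k+1).
By induction, the statement is established for all r ≥ 1.
Therefore the largest such d is 4.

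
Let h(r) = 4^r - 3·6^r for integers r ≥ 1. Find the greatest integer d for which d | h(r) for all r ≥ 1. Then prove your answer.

d = 2

Computing the first values: h(1) = -14 and h(2) = -92; gcd(-14, -92) = 2, so d ≤ 2.
We prove 2 | 4^r - 3·6^r for all r ≥ 1 by induction on r.
Base case (r = 1): h(1) = -14 = 2·(-7), so 2 | h(1).
Inductive step: assume the claim holds for r = i, i.e. 2 | h(i). Then
h(i+1) − 6·h(i) = (4^(i+1) - 3·6^(i+1)) − 6·(4^i - 3·6^i) = (1)·4^i·(4 − 6) = (-2)·4^i. Since 2 | h(i) by the inductive hypothesis, 2 | 6·h(i); and 2 | -2 since -2 = 2·-1. Therefore 2 | h(i+1).
By the principle of mathematical induction, the result holds for all r ≥ 1.
Therefore the largest such d is 2.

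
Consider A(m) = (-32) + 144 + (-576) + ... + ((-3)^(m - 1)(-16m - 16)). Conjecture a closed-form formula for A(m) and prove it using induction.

A(m) = (-3)^m(4m + 5) - 5

We claim A(m) = (-3)^m(4m + 5) - 5 for all m ≥ 1.
Base case (m = 1): A(1) = -32, and the closed form gives -32. They agree.
For the inductive step, assume it holds for an arbitrary r ≥ 1, so A(r) = (-3)^r(4r + 5) - 5.
Then A(r+1) = A(r) + (16(-3)^r(-r - 2)) = ((-3)^r(4r + 5) - 5) + (16(-3)^r(-r - 2)).
Simplifying, A(r+1) = -12(-3)^r·r - 27(-3)^r - 5 = (-3)^(r+1)(4(r+1) + 5) - 5,
which is the closed form with m = r+1.
This completes the induction.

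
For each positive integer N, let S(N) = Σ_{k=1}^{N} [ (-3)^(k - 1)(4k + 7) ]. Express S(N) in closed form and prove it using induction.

We claim S(N) = -(-3)^N(N + 2) + 2 for all N ≥ 1.
For the base case N = 1: S(1) = 11, and the closed form gives 11. They agree.
Suppose the result is true for N = k, so S(k) = -(-3)^k(k + 2) + 2.
Then S(k+1) = S(k) + ((-3)^k(4k + 11)) = (-(-3)^k(k + 2) + 2) + ((-3)^k(4k + 11)).
Simplifying, S(k+1) = -(-3)^(k + 1)k + (-3)^(k + 2) + 2 = -(-3)^(k+1)((k+1) + 2) + 2,
which is the closed form with N = k+1.
By induction, the statement is established for all N ≥ 1.

S(N) = -(-3)^N(N + 2) + 2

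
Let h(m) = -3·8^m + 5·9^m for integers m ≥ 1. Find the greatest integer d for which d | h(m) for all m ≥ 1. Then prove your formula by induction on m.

d = 3

Computing the first values: h(1) = 21 and h(2) = 213; gcd(21, 213) = 3, so d ≤ 3.
We prove 3 | -3·8^m + 5·9^m for all m ≥ 1 by induction on m.
Base case (m = 1): h(1) = 21 = 3·(7), so 3 | h(1).
Inductive step: suppose the statement holds for some i ≥ 1, i.e. 3 | h(i). Then
h(i+1) − 9·h(i) = (-3·8^(i+1) + 5·9^(i+1)) − 9·(-3·8^i + 5·9^i) = (-3)·8^i·(8 − 9) = (3)·8^i. Since 3 | h(i) by the inductive hypothesis, 3 | 9·h(i); and 3 | 3 since 3 = 3·1. Therefore 3 | h(i+1).
Hence, by induction on m, the claim holds for every m ≥ 1.
Therefore the largest such d is 3.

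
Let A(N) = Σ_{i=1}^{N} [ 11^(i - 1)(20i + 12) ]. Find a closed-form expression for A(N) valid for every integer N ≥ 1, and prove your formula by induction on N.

A(N) = 11^N(2N + 1) - 1

We claim A(N) = 11^N(2N + 1) - 1 for all N ≥ 1.
When N = 1: A(1) = 32, and the closed form gives 32. They agree.
Suppose the result is true for N = i, so A(i) = 11^i(2i + 1) - 1.
Then A(i+1) = A(i) + (11^i(20i + 32)) = (11^i(2i + 1) - 1) + (11^i(20i + 32)).
Simplifying, A(i+1) = 22·11^i·i + 33·11^i - 1 = 11^(i+1)(2(i+1) + 1) - 1,
which is the closed form with N = i+1.
This completes the induction.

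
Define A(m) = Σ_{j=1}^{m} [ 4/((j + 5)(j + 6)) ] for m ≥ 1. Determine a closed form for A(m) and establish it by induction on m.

A(m) = 2m/(3(m + 6))

We claim A(m) = 2m/(3(m + 6)) for all m ≥ 1.
For the base case m = 1: A(1) = 2/21, and the closed form gives 2/21. They agree.
Inductive step: assume the claim holds for m = j, so A(j) = 2j/(3(j + 6)).
Then A(j+1) = A(j) + (4/((j + 6)(j + 7))) = (2j/(3(j + 6))) + (4/((j + 6)(j + 7))).
Simplifying, A(j+1) = 2(j + 1)/(3(j + 7)) = 2(j+1)/(3((j+1) + 6)),
which is the closed form with m = j+1.
By induction, the statement is established for all m ≥ 1.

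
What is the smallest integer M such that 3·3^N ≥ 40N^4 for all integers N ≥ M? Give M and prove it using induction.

M = 12

At N = 11: 531441 < 585640, so the inequality fails and M ≥ 12. We prove 3·3^N ≥ 40N^4 for all N ≥ 12.
Base case (N = 12): 3·3^N = 1594323 and 40N^4 = 829440, so 1594323 ≥ 829440.
For the inductive step, assume it holds for an arbitrary i ≥ 12, so 3·3^i ≥ 40i^4.
Then 3·3^(i + 1) = 3·(3·3^i) ≥ 3·(40i^4).
Also, for i ≥ 12 we have 3·(40i^4) ≥ 40(i+1)^4, since 3 ≥ (1 + 1/i)^4 for all i ≥ 12.
Combining, 3·3^(i + 1) ≥ 40(i+1)^4.
This completes the induction.
Hence the smallest such M is 12.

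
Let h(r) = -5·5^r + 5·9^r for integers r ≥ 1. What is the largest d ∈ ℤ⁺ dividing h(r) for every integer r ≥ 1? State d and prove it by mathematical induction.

Computing the first values: h(1) = 20 and h(2) = 280; gcd(20, 280) = 20, so d ≤ 20.
We prove 20 | -5·5^r + 5·9^r for all r ≥ 1 by induction on r.
Base step (r = 1): h(1) = 20 = 20·(1), so 20 | h(1).
Suppose the result is true for r = k, i.e. 20 | h(k). Then
h(k+1) − 9·h(k) = (-5·5^(k+1) + 5·9^(k+1)) − 9·(-5·5^k + 5·9^k) = (-5)·5^k·(5 − 9) = (20)·5^k. Since 20 | h(k) by the inductive hypothesis, 20 | 9·h(k); and 20 | 20 since 20 = 20·1. Therefore 20 | h(k+1).
This completes the induction.
Therefore the largest such d is 20.

d = 20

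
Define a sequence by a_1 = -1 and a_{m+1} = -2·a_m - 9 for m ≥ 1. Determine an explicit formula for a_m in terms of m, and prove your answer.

Computing the first terms: a_1 = -1, a_2 = -7, a_3 = 5. This suggests a_m = -(-2)^m - 3.
For the base case m = 1: the formula gives -1 = -1 = a_1.
Suppose the result is true for m = r, so a_r = -(-2)^r - 3.
Then a_{r+1} = -2·a_r - 9 = -2·(-(-2)^r - 3) - 9 = -(-2)^(r + 1) - 3,
which is the claimed formula at m = r+1.
By induction, the statement is established for all m ≥ 1.

a_m = -(-2)^m - 3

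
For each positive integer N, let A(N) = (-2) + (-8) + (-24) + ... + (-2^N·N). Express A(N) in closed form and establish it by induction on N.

A(N) = 2·2^N(-N + 1) - 2

We claim A(N) = 2·2^N(-N + 1) - 2 for all N ≥ 1.
For the base case N = 1: A(1) = -2, and the closed form gives -2. They agree.
Inductive step: assume the claim holds for N = r, so A(r) = 2·2^r(-r + 1) - 2.
Then A(r+1) = A(r) + (2^(r + 1)(-r - 1)) = (2·2^r(-r + 1) - 2) + (2^(r + 1)(-r - 1)).
Simplifying, A(r+1) = -4·2^r·r - 2 = 2·2^(r+1)(-(r+1) + 1) - 2,
which is the closed form with N = r+1.
By induction, the statement is established for all N ≥ 1.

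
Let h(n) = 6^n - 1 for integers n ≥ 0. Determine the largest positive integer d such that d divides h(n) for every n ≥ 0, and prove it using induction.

Computing the first values: h(0) = 0 and h(1) = 5; gcd(0, 5) = 5, so d ≤ 5.
We prove 5 | 6^n - 1 for all n ≥ 0 by induction on n.
Base case (n = 0): h(0) = 0 = 5·(0), so 5 | h(0).
Suppose the result is true for n = k, i.e. 5 | h(k). Then
h(k+1) = 6^(k+1) - 1 = 6·(6^k - 1) + 5 = 6·h(k) + 5. The first term is divisible by 5 by the inductive hypothesis, and 5 is divisible by 5. Hence 5 | h(k+1).
By induction, the statement is established for all n ≥ 0.
Therefore the largest such d is 5.

d = 5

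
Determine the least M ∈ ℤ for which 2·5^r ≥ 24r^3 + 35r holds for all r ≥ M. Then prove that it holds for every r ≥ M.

At r = 4: 1250 < 1676, so the inequality fails and M ≥ 5. We prove 2·5^r ≥ 24r^3 + 35r for all r ≥ 5.
Base step (r = 5): 2·5^r = 6250 and 24r^3 + 35r = 3175, so 6250 ≥ 3175.
Inductive step: suppose the statement holds for some i ≥ 5, so 2·5^i ≥ 24i^3 + 35i.
Then 2·5^(i + 1) = 5·(2·5^i) ≥ 5·(24i^3 + 35i).
Also, for i ≥ 5 we have 5·(24i^3 + 35i) ≥ 24(i+1)^3 + 35(i+1), since 5·(24i^3 + 35i) − (24(i+1)^3 + 35(i+1)) = 96i^3 - 72i^2 + 68i - 59, which is nonnegative for all i ≥ 5.
Combining, 2·5^(i + 1) ≥ 24(i+1)^3 + 35(i+1).
This completes the induction.
Hence the smallest such M is 5.

M = 5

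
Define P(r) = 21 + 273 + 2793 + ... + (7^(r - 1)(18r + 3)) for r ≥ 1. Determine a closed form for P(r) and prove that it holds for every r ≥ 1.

P(r) = 3·7^r·r

We claim P(r) = 3·7^r·r for all r ≥ 1.
For the base case r = 1: P(1) = 21, and the closed form gives 21. They agree.
For the inductive step, assume it holds for an arbitrary i ≥ 1, so P(i) = 3·7^i·i.
Then P(i+1) = P(i) + (7^i(18i + 21)) = (3·7^i·i) + (7^i(18i + 21)).
Simplifying, P(i+1) = 21·7^i(i + 1) = 3·7^(i+1)·(i+1),
which is the closed form with r = i+1.
Hence, by induction on r, the claim holds for every r ≥ 1.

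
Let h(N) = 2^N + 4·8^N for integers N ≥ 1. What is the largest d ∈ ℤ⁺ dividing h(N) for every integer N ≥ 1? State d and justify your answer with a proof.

Computing the first values: h(1) = 34 and h(2) = 260; gcd(34, 260) = 2, so d ≤ 2.
We prove 2 | 2^N + 4·8^N for all N ≥ 1 by induction on N.
Base case (N = 1): h(1) = 34 = 2·(17), so 2 | h(1).
Inductive step: suppose the statement holds for some i ≥ 1, i.e. 2 | h(i). Then
h(i+1) − 8·h(i) = (2^(i+1) + 4·8^(i+1)) − 8·(2^i + 4·8^i) = (1)·2^i·(2 − 8) = (-6)·2^i. Since 2 | h(i) by the inductive hypothesis, 2 | 8·h(i); and 2 | -6 since -6 = 2·-3. Therefore 2 | h(i+1).
This completes the induction.
Therefore the largest such d is 2.

d = 2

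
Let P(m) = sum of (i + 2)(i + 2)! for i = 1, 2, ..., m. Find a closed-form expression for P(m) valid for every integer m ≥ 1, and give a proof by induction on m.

We claim P(m) = (m + 3)! - 6 for all m ≥ 1.
Base step (m = 1): P(1) = 18, and the closed form gives 18. They agree.
Inductive step: assume the claim holds for m = i, so P(i) = (i + 3)! - 6.
Then P(i+1) = P(i) + ((i + 3)(i + 3)!) = ((i + 3)! - 6) + ((i + 3)(i + 3)!).
Simplifying, P(i+1) = ((i+1) + 3)! - 6,
which is the closed form with m = i+1.
By the principle of mathematical induction, the result holds for all m ≥ 1.

P(m) = (m + 3)! - 6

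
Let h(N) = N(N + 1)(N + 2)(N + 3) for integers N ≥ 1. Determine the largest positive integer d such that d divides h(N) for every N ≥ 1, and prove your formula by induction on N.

Computing the first values: h(1) = 24 and h(2) = 120; gcd(24, 120) = 24, so d ≤ 24.
We prove 24 | N(N + 1)(N + 2)(N + 3) for all N ≥ 1 by induction on N.
For the base case N = 1: h(1) = 24 = 24·(1), so 24 | h(1).
Inductive step: assume the claim holds for N = m, i.e. 24 | h(m). Then
h(m+1) − h(m) = (m+1)·(m+2)·(m+3)·(m+4) − m·(m+1)·(m+2)·(m+3) = (m+1)·(m+2)·(m+3)·[(m+4) − m] = 4·(m+1)·(m+2)·(m+3). The product of 3 consecutive integers is divisible by (3)! = 6, so h(m+1) − h(m) is divisible by 4·6 = 24. By the inductive hypothesis 24 | h(m), hence 24 | h(m+1).
Hence, by induction on N, the claim holds for every N ≥ 1.
Therefore the largest such d is 24.

d = 24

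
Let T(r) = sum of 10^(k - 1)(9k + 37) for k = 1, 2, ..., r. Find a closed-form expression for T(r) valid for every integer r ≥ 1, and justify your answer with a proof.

We claim T(r) = 10^r(r + 4) - 4 for all r ≥ 1.
For the base case r = 1: T(1) = 46, and the closed form gives 46. They agree.
For the inductive step, assume it holds for an arbitrary k ≥ 1, so T(k) = 10^k(k + 4) - 4.
Then T(k+1) = T(k) + (10^k(9k + 46)) = (10^k(k + 4) - 4) + (10^k(9k + 46)).
Simplifying, T(k+1) = 10·10^k·k + 50·10^k - 4 = 10^(k+1)((k+1) + 4) - 4,
which is the closed form with r = k+1.
By induction, the statement is established for all r ≥ 1.

T(r) = 10^r(r + 4) - 4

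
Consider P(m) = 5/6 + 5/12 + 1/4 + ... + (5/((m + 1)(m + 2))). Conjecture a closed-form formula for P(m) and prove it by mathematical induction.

P(m) = 5m/(2(m + 2))

We claim P(m) = 5m/(2(m + 2)) for all m ≥ 1.
When m = 1: P(1) = 5/6, and the closed form gives 5/6. They agree.
Inductive step: assume the claim holds for m = k, so P(k) = 5k/(2(k + 2)).
Then P(k+1) = P(k) + (5/((k + 2)(k + 3))) = (5k/(2(k + 2))) + (5/((k + 2)(k + 3))).
Simplifying, P(k+1) = 5(k + 1)/(2(k + 3)) = 5(k+1)/(2((k+1) + 2)),
which is the closed form with m = k+1.
This completes the induction.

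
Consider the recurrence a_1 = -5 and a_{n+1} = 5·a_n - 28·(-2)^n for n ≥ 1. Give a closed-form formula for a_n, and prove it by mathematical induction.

Computing the first terms: a_1 = -5, a_2 = 31, a_3 = 43. This suggests a_n = (-2)^(n + 2) + 3·5^(n - 1).
Base case (n = 1): the formula gives -5 = -5 = a_1.
Suppose the result is true for n = k, so a_k = (-2)^(k + 2) + 3·5^(k - 1).
Then a_{k+1} = 5·a_k - 28·(-2)^k = 5·((-2)^(k + 2) + 3·5^(k - 1)) - 28·(-2)^k = (-2)^(k + 3) + 3·5^k = (-2)^((k+1) + 2) + 3·5^((k+1) - 1),
which is the claimed formula at n = k+1.
By induction, the statement is established for all n ≥ 1.

a_n = (-2)^(n + 2) + 3·5^(n - 1)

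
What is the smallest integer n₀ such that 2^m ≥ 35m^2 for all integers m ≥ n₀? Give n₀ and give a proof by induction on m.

n₀ = 13

At m = 12: 4096 < 5040, so the inequality fails and n₀ ≥ 13. We prove 2^m ≥ 35m^2 for all m ≥ 13.
Base step (m = 13): 2^m = 8192 and 35m^2 = 5915, so 8192 ≥ 5915.
Inductive step: assume the claim holds for m = r, so 2^r ≥ 35r^2.
Then 2^(r + 1) = 2·(2^r) ≥ 2·(35r^2).
Also, for r ≥ 13 we have 2·(35r^2) ≥ 35(r+1)^2, since 2 ≥ (1 + 1/r)^2 for all r ≥ 13.
Combining, 2^(r + 1) ≥ 35(r+1)^2.
Hence, by induction on m, the claim holds for every m ≥ 13.
Hence the smallest such n₀ is 13.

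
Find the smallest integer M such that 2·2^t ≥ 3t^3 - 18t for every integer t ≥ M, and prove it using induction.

M = 11

At t = 10: 2048 < 2820, so the inequality fails and M ≥ 11. We prove 2·2^t ≥ 3t^3 - 18t for all t ≥ 11.
For the base case t = 11: 2·2^t = 4096 and 3t^3 - 18t = 3795, so 4096 ≥ 3795.
Suppose the result is true for t = r, so 2·2^r ≥ 3r^3 - 18r.
Then 2·2^(r + 1) = 2·(2·2^r) ≥ 2·(3r^3 - 18r).
Also, for r ≥ 11 we have 2·(3r^3 - 18r) ≥ 3(r+1)^3 - 18(r+1), since 2·(3r^3 - 18r) − (3(r+1)^3 - 18(r+1)) = 3r^3 - 9r^2 - 27r + 15, which is nonnegative for all r ≥ 11.
Combining, 2·2^(r + 1) ≥ 3(r+1)^3 - 18(r+1).
This completes the induction.
Hence the smallest such M is 11.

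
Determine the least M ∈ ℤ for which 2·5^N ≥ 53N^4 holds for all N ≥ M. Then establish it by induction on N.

At N = 6: 31250 < 68688, so the inequality fails and M ≥ 7. We prove 2·5^N ≥ 53N^4 for all N ≥ 7.
Base step (N = 7): 2·5^N = 156250 and 53N^4 = 127253, so 156250 ≥ 127253.
For the inductive step, assume it holds for an arbitrary r ≥ 7, so 2·5^r ≥ 53r^4.
Then 2·5^(r + 1) = 5·(2·5^r) ≥ 5·(53r^4).
Also, for r ≥ 7 we have 5·(53r^4) ≥ 53(r+1)^4, since 5 ≥ (1 + 1/r)^4 for all r ≥ 7.
Combining, 2·5^(r + 1) ≥ 53(r+1)^4.
This completes the induction.
Hence the smallest such M is 7.

M = 7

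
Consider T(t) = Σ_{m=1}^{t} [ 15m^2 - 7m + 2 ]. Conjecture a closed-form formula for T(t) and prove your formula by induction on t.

We claim T(t) = t(5t^2 + 4t + 1) for all t ≥ 1.
Base step (t = 1): T(1) = 10, and the closed form gives 10. They agree.
Suppose the result is true for t = m, so T(m) = m(5m^2 + 4m + 1).
Then T(m+1) = T(m) + (15m^2 + 23m + 10) = (m(5m^2 + 4m + 1)) + (15m^2 + 23m + 10).
Simplifying, T(m+1) = (m + 1)(5m^2 + 14m + 10) = (m+1)(5(m+1)^2 + 4(m+1) + 1),
which is the closed form with t = m+1.
By induction, the statement is established for all t ≥ 1.

T(t) = t(5t^2 + 4t + 1)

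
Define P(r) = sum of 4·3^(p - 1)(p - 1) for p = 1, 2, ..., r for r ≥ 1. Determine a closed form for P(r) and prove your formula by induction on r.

P(r) = 3^r(2r - 3) + 3

We claim P(r) = 3^r(2r - 3) + 3 for all r ≥ 1.
Base case (r = 1): P(1) = 0, and the closed form gives 0. They agree.
Inductive step: suppose the statement holds for some p ≥ 1, so P(p) = 3^p(2p - 3) + 3.
Then P(p+1) = P(p) + (4·3^p·p) = (3^p(2p - 3) + 3) + (4·3^p·p).
Simplifying, P(p+1) = 6·3^p·p - 3·3^p + 3 = 3^(p+1)(2(p+1) - 3) + 3,
which is the closed form with r = p+1.
Hence, by induction on r, the claim holds for every r ≥ 1.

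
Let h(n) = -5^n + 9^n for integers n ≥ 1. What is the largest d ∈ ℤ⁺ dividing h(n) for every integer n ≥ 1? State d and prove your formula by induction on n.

Computing the first values: h(1) = 4 and h(2) = 56; gcd(4, 56) = 4, so d ≤ 4.
We prove 4 | -5^n + 9^n for all n ≥ 1 by induction on n.
For the base case n = 1: h(1) = 4 = 4·(1), so 4 | h(1).
Inductive step: assume the claim holds for n = k, i.e. 4 | h(k). Then
9^{k+1} − 5^{k+1} = 9·9^k − 5·5^k = 9·(9^k − 5^k) + (4)·5^k. The first term is divisible by 4 by the inductive hypothesis, and the second term (4)·5^k is divisible by 4 since 4 | 4. Hence 4 | h(k+1).
By induction, the statement is established for all n ≥ 1.
Therefore the largest such d is 4.

d = 4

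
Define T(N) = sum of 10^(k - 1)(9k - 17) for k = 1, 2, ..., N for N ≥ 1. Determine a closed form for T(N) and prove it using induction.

T(N) = 10^N(N - 2) + 2

We claim T(N) = 10^N(N - 2) + 2 for all N ≥ 1.
Base step (N = 1): T(1) = -8, and the closed form gives -8. They agree.
Inductive step: assume the claim holds for N = k, so T(k) = 10^k(k - 2) + 2.
Then T(k+1) = T(k) + (10^k(9k - 8)) = (10^k(k - 2) + 2) + (10^k(9k - 8)).
Simplifying, T(k+1) = 10·10^k·k - 10·10^k + 2 = 10^(k+1)((k+1) - 2) + 2,
which is the closed form with N = k+1.
By the principle of mathematical induction, the result holds for all N ≥ 1.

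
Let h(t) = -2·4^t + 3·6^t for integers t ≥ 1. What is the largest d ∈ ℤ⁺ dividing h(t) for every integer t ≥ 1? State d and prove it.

Computing the first values: h(1) = 10 and h(2) = 76; gcd(10, 76) = 2, so d ≤ 2.
We prove 2 | -2·4^t + 3·6^t for all t ≥ 1 by induction on t.
Base step (t = 1): h(1) = 10 = 2·(5), so 2 | h(1).
Inductive step: assume the claim holds for t = i, i.e. 2 | h(i). Then
h(i+1) − 6·h(i) = (-2·4^(i+1) + 3·6^(i+1)) − 6·(-2·4^i + 3·6^i) = (-2)·4^i·(4 − 6) = (4)·4^i. Since 2 | h(i) by the inductive hypothesis, 2 | 6·h(i); and 2 | 4 since 4 = 2·2. Therefore 2 | h(i+1).
Hence, by induction on t, the claim holds for every t ≥ 1.
Therefore the largest such d is 2.

d = 2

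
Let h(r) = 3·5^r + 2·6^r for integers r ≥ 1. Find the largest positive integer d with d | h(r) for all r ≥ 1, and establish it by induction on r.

Computing the first values: h(1) = 27 and h(2) = 147; gcd(27, 147) = 3, so d ≤ 3.
We prove 3 | 3·5^r + 2·6^r for all r ≥ 1 by induction on r.
For the base case r = 1: h(1) = 27 = 3·(9), so 3 | h(1).
Inductive step: suppose the statement holds for some j ≥ 1, i.e. 3 | h(j). Then
h(j+1) − 6·h(j) = (3·5^(j+1) + 2·6^(j+1)) − 6·(3·5^j + 2·6^j) = (3)·5^j·(5 − 6) = (-3)·5^j. Since 3 | h(j) by the inductive hypothesis, 3 | 6·h(j); and 3 | -3 since -3 = 3·-1. Therefore 3 | h(j+1).
By the principle of mathematical induction, the result holds for all r ≥ 1.
Therefore the largest such d is 3.

d = 3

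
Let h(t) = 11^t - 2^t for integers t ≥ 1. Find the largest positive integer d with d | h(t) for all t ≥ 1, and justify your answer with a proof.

d = 9

Computing the first values: h(1) = 9 and h(2) = 117; gcd(9, 117) = 9, so d ≤ 9.
We prove 9 | 11^t - 2^t for all t ≥ 1 by induction on t.
Base case (t = 1): h(1) = 9 = 9·(1), so 9 | h(1).
Suppose the result is true for t = r, i.e. 9 | h(r). Then
11^{r+1} − 2^{r+1} = 11·11^r − 2·2^r = 11·(11^r − 2^r) + (9)·2^r. The first term is divisible by 9 by the inductive hypothesis, and the second term (9)·2^r is divisible by 9 since 9 | 9. Hence 9 | h(r+1).
This completes the induction.
Therefore the largest such d is 9.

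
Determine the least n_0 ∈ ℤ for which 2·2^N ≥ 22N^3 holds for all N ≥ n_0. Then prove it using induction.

At N = 15: 65536 < 74250, so the inequality fails and n_0 ≥ 16. We prove 2·2^N ≥ 22N^3 for all N ≥ 16.
Base step (N = 16): 2·2^N = 131072 and 22N^3 = 90112, so 131072 ≥ 90112.
Inductive step: assume the claim holds for N = k, so 2·2^k ≥ 22k^3.
Then 2·2^(k + 1) = 2·(2·2^k) ≥ 2·(22k^3).
Also, for k ≥ 16 we have 2·(22k^3) ≥ 22(k+1)^3, since 2 ≥ (1 + 1/k)^3 for all k ≥ 16.
Combining, 2·2^(k + 1) ≥ 22(k+1)^3.
By the principle of mathematical induction, the result holds for all N ≥ 16.
Hence the smallest such n_0 is 16.

n_0 = 16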